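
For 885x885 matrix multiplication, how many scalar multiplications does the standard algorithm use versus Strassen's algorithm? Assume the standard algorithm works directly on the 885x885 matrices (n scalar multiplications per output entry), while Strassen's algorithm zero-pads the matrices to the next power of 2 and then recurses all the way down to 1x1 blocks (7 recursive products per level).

Matrix multiplication for 885x885 matrices:

Strassen's algorithm requires power-of-2 dimensions. Pad 885x885 to 1024x1024 (next power of 2).

Standard algorithm: 885^3 = 693154125 multiplications
Strassen's algorithm: 7^(log2(1024)) = 7^10 = 282475249 multiplications
Savings: 693154125 - 282475249 = 410678876 multiplications

Standard: 693154125 multiplications (885^3). Strassen: 282475249 multiplications (7^10, after padding to 1024x1024). Strassen reduces 8 recursive multiplications to 7 at each level.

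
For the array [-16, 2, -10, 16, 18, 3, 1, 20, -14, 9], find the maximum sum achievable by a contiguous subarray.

Using Kadane's algorithm on [-16, 2, -10, 16, 18, 3, 1, 20, -14, 9]:

Scanning through the array:
Position 1 (value 2): max_ending_here = 2, max_so_far = 2
Position 2 (value -10): max_ending_here = -8, max_so_far = 2
Position 3 (value 16): max_ending_here = 16, max_so_far = 16
Position 4 (value 18): max_ending_here = 34, max_so_far = 34
Position 5 (value 3): max_ending_here = 37, max_so_far = 37
Position 6 (value 1): max_ending_here = 38, max_so_far = 38
Position 7 (value 20): max_ending_here = 58, max_so_far = 58
Position 8 (value -14): max_ending_here = 44, max_so_far = 58
Position 9 (value 9): max_ending_here = 53, max_so_far = 58

Maximum subarray: [16, 18, 3, 1, 20]
Maximum sum: 58

The maximum subarray is [16, 18, 3, 1, 20] with sum 58. This subarray runs from index 3 to index 7.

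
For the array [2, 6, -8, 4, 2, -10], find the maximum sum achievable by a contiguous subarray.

Using Kadane's algorithm on [2, 6, -8, 4, 2, -10]:

Scanning through the array:
Position 1 (value 6): max_ending_here = 8, max_so_far = 8
Position 2 (value -8): max_ending_here = 0, max_so_far = 8
Position 3 (value 4): max_ending_here = 4, max_so_far = 8
Position 4 (value 2): max_ending_here = 6, max_so_far = 8
Position 5 (value -10): max_ending_here = -4, max_so_far = 8

Maximum subarray: [2, 6]
Maximum sum: 8

The maximum subarray is [2, 6] with sum 8. This subarray runs from index 0 to index 1.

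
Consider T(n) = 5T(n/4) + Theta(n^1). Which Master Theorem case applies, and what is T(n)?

Master Theorem for T(n) = 5T(n/4) + O(n^1):

a = 5, b = 4, c = 1
log_b(a) = log_4(5) = 1.1610

Case 1: c = 1 < log_4(5) = 1.1610
T(n) = O(n^(log_4 5))

For T(n) = 5T(n/4) + O(n^1): log_4(5) = 1.1610. This is Case 1 of the Master Theorem (c < log_b(a), work dominated by leaves), giving O(n^(log_4 5)).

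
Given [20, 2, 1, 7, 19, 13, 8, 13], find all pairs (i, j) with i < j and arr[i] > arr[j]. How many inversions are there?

Finding inversions in [20, 2, 1, 7, 19, 13, 8, 13]:

(0, 1): arr[0]=20 > arr[1]=2
(0, 2): arr[0]=20 > arr[2]=1
(0, 3): arr[0]=20 > arr[3]=7
(0, 4): arr[0]=20 > arr[4]=19
(0, 5): arr[0]=20 > arr[5]=13
(0, 6): arr[0]=20 > arr[6]=8
(0, 7): arr[0]=20 > arr[7]=13
(1, 2): arr[1]=2 > arr[2]=1
(4, 5): arr[4]=19 > arr[5]=13
(4, 6): arr[4]=19 > arr[6]=8
(4, 7): arr[4]=19 > arr[7]=13
(5, 6): arr[5]=13 > arr[6]=8

Total inversions: 12

The array has 12 inversion(s): (0,1), (0,2), (0,3), (0,4), (0,5), (0,6), (0,7), (1,2), (4,5), (4,6), (4,7), (5,6). Each pair (i,j) satisfies i < j and arr[i] > arr[j].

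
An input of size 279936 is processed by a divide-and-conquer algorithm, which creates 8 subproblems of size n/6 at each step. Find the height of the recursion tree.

For divide and conquer with division factor 6:

Problem sizes at each level:
Level 0: 279936
Level 1: 46656
Level 2: 7776
Level 3: 1296
Level 4: 216
Level 5: 36
Level 6: 6
Level 7: 1

The root is level 0 and the size-1 base case is level 7 (the tree spans levels 0 through 7, i.e. 8 levels counting the root), so the depth is the number of divisions: log_6(279936) = 7

The recursion tree depth is log_6(279936) = 7. At each level, the problem size is divided by 6, so it takes 7 divisions to reduce to a base case of size 1. The algorithm makes 8 recursive calls at each level.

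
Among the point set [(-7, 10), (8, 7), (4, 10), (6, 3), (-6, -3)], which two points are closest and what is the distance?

Computing all pairwise distances among 5 points:

d((-7, 10), (8, 7)) = 15.2971
d((-7, 10), (4, 10)) = 11.0
d((-7, 10), (6, 3)) = 14.7648
d((-7, 10), (-6, -3)) = 13.0384
d((8, 7), (4, 10)) = 5.0
d((8, 7), (6, 3)) = 4.4721 <-- minimum
d((8, 7), (-6, -3)) = 17.2047
d((4, 10), (6, 3)) = 7.2801
d((4, 10), (-6, -3)) = 16.4012
d((6, 3), (-6, -3)) = 13.4164

Closest pair: (8, 7) and (6, 3) with distance 4.4721

The closest pair is (8, 7) and (6, 3) with Euclidean distance 4.4721. For 5 points, brute-force pairwise comparison is shown above. For large n, the divide-and-conquer algorithm (sort by x, recurse on halves, check the dividing strip) achieves O(n log n).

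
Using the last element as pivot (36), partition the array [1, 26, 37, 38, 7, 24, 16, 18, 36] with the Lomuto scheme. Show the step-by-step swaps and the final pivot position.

Lomuto partition with pivot = 36:

Initial array: [1, 26, 37, 38, 7, 24, 16, 18, 36]

arr[0]=1 <= 36: swap with position 0, array becomes [1, 26, 37, 38, 7, 24, 16, 18, 36]
arr[1]=26 <= 36: swap with position 1, array becomes [1, 26, 37, 38, 7, 24, 16, 18, 36]
arr[2]=37 > 36: no swap
arr[3]=38 > 36: no swap
arr[4]=7 <= 36: swap with position 2, array becomes [1, 26, 7, 38, 37, 24, 16, 18, 36]
arr[5]=24 <= 36: swap with position 3, array becomes [1, 26, 7, 24, 37, 38, 16, 18, 36]
arr[6]=16 <= 36: swap with position 4, array becomes [1, 26, 7, 24, 16, 38, 37, 18, 36]
arr[7]=18 <= 36: swap with position 5, array becomes [1, 26, 7, 24, 16, 18, 37, 38, 36]

Place pivot at position 6: [1, 26, 7, 24, 16, 18, 36, 38, 37]
Pivot position: 6

After partitioning with pivot 36, the array becomes [1, 26, 7, 24, 16, 18, 36, 38, 37]. The pivot is placed at index 6. All elements to the left of the pivot are <= 36, and all elements to the right are > 36.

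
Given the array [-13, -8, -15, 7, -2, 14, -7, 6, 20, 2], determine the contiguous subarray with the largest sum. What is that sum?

Using Kadane's algorithm on [-13, -8, -15, 7, -2, 14, -7, 6, 20, 2]:

Scanning through the array:
Position 1 (value -8): max_ending_here = -8, max_so_far = -8
Position 2 (value -15): max_ending_here = -15, max_so_far = -8
Position 3 (value 7): max_ending_here = 7, max_so_far = 7
Position 4 (value -2): max_ending_here = 5, max_so_far = 7
Position 5 (value 14): max_ending_here = 19, max_so_far = 19
Position 6 (value -7): max_ending_here = 12, max_so_far = 19
Position 7 (value 6): max_ending_here = 18, max_so_far = 19
Position 8 (value 20): max_ending_here = 38, max_so_far = 38
Position 9 (value 2): max_ending_here = 40, max_so_far = 40

Maximum subarray: [7, -2, 14, -7, 6, 20, 2]
Maximum sum: 40

The maximum subarray is [7, -2, 14, -7, 6, 20, 2] with sum 40. This subarray runs from index 3 to index 9.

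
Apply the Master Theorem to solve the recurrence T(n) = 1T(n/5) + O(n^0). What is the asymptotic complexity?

Master Theorem for T(n) = 1T(n/5) + O(n^0):

a = 1, b = 5, c = 0
log_b(a) = log_5(1) = 0.0000

Case 2: c = 0 = log_5(1) = 0.0000
T(n) = O(n^0 log n) = O(log n)

For T(n) = 1T(n/5) + O(n^0): log_5(1) = 0.0000. This is Case 2 of the Master Theorem (c = log_b(a), equal work at all levels), giving O(log n).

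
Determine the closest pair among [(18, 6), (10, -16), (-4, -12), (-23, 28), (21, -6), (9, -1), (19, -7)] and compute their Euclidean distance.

Computing all pairwise distances among 7 points:

d((18, 6), (10, -16)) = 23.4094
d((18, 6), (-4, -12)) = 28.4253
d((18, 6), (-23, 28)) = 46.5296
d((18, 6), (21, -6)) = 12.3693
d((18, 6), (9, -1)) = 11.4018
d((18, 6), (19, -7)) = 13.0384
d((10, -16), (-4, -12)) = 14.5602
d((10, -16), (-23, 28)) = 55.0
d((10, -16), (21, -6)) = 14.8661
d((10, -16), (9, -1)) = 15.0333
d((10, -16), (19, -7)) = 12.7279
d((-4, -12), (-23, 28)) = 44.2832
d((-4, -12), (21, -6)) = 25.7099
d((-4, -12), (9, -1)) = 17.0294
d((-4, -12), (19, -7)) = 23.5372
d((-23, 28), (21, -6)) = 55.6058
d((-23, 28), (9, -1)) = 43.1856
d((-23, 28), (19, -7)) = 54.6717
d((21, -6), (9, -1)) = 13.0
d((21, -6), (19, -7)) = 2.2361 <-- minimum
d((9, -1), (19, -7)) = 11.6619

Closest pair: (21, -6) and (19, -7) with distance 2.2361

The closest pair is (21, -6) and (19, -7) with Euclidean distance 2.2361. For 7 points, brute-force pairwise comparison is shown above. For large n, the divide-and-conquer algorithm (sort by x, recurse on halves, check the dividing strip) achieves O(n log n).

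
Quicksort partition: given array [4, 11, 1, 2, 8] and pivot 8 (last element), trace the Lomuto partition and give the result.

Lomuto partition with pivot = 8:

Initial array: [4, 11, 1, 2, 8]

arr[0]=4 <= 8: swap with position 0, array becomes [4, 11, 1, 2, 8]
arr[1]=11 > 8: no swap
arr[2]=1 <= 8: swap with position 1, array becomes [4, 1, 11, 2, 8]
arr[3]=2 <= 8: swap with position 2, array becomes [4, 1, 2, 11, 8]

Place pivot at position 3: [4, 1, 2, 8, 11]
Pivot position: 3

After partitioning with pivot 8, the array becomes [4, 1, 2, 8, 11]. The pivot is placed at index 3. All elements to the left of the pivot are <= 8, and all elements to the right are > 8.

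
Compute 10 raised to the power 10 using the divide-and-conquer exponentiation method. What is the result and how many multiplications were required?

Computing 10^10 by squaring (build up from 10^1; each line after the first costs one multiplication):

10^1 = 10
10^2 = (10^1)^2 = 10^2 = 100
10^4 = (10^2)^2 = 100^2 = 10000
10^5 = 10 * 10^4 = 10 * 10000 = 100000
10^10 = (10^5)^2 = 100000^2 = 10000000000

Result: 10000000000
Multiplications needed: 4 (4 lines after 10^1)

10^10 = 10000000000. Using exponentiation by squaring, this requires 4 multiplications. The key idea: if the exponent is even, square the half-power; if odd, multiply by the base once.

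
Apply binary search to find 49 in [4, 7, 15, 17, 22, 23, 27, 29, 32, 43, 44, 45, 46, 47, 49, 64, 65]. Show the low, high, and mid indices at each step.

Binary search for 49 in [4, 7, 15, 17, 22, 23, 27, 29, 32, 43, 44, 45, 46, 47, 49, 64, 65]:

lo=0, hi=16, mid=8, arr[mid]=32 -> 32 < 49, search right half
lo=9, hi=16, mid=12, arr[mid]=46 -> 46 < 49, search right half
lo=13, hi=16, mid=14, arr[mid]=49 -> Found target at index 14!

Binary search finds 49 at index 14 after 3 comparisons. The search repeatedly halves the search space by comparing with the middle element.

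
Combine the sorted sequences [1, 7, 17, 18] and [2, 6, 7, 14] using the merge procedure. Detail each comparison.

Merging process:

Compare 1 vs 2: take 1 from left. Merged: [1]
Compare 7 vs 2: take 2 from right. Merged: [1, 2]
Compare 7 vs 6: take 6 from right. Merged: [1, 2, 6]
Compare 7 vs 7: take 7 from left. Merged: [1, 2, 6, 7]
Compare 17 vs 7: take 7 from right. Merged: [1, 2, 6, 7, 7]
Compare 17 vs 14: take 14 from right. Merged: [1, 2, 6, 7, 7, 14]
Append remaining from left: [17, 18]. Merged: [1, 2, 6, 7, 7, 14, 17, 18]

Final merged array: [1, 2, 6, 7, 7, 14, 17, 18]
Total comparisons: 6

The merged array is [1, 2, 6, 7, 7, 14, 17, 18], requiring 6 comparisons. The merge step runs in O(n) time where n is the total number of elements.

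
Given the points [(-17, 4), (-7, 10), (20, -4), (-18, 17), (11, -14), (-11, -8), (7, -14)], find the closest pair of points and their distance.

Computing all pairwise distances among 7 points:

d((-17, 4), (-7, 10)) = 11.6619
d((-17, 4), (20, -4)) = 37.855
d((-17, 4), (-18, 17)) = 13.0384
d((-17, 4), (11, -14)) = 33.2866
d((-17, 4), (-11, -8)) = 13.4164
d((-17, 4), (7, -14)) = 30.0
d((-7, 10), (20, -4)) = 30.4138
d((-7, 10), (-18, 17)) = 13.0384
d((-7, 10), (11, -14)) = 30.0
d((-7, 10), (-11, -8)) = 18.4391
d((-7, 10), (7, -14)) = 27.7849
d((20, -4), (-18, 17)) = 43.4166
d((20, -4), (11, -14)) = 13.4536
d((20, -4), (-11, -8)) = 31.257
d((20, -4), (7, -14)) = 16.4012
d((-18, 17), (11, -14)) = 42.45
d((-18, 17), (-11, -8)) = 25.9615
d((-18, 17), (7, -14)) = 39.8246
d((11, -14), (-11, -8)) = 22.8035
d((11, -14), (7, -14)) = 4.0 <-- minimum
d((-11, -8), (7, -14)) = 18.9737

Closest pair: (11, -14) and (7, -14) with distance 4.0

The closest pair is (11, -14) and (7, -14) with Euclidean distance 4.0. For 7 points, brute-force pairwise comparison is shown above. For large n, the divide-and-conquer algorithm (sort by x, recurse on halves, check the dividing strip) achieves O(n log n).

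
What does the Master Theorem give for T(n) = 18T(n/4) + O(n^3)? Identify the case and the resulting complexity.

Master Theorem for T(n) = 18T(n/4) + O(n^3):

a = 18, b = 4, c = 3
log_b(a) = log_4(18) = 2.0850

Case 3: c = 3 > log_4(18) = 2.0850
T(n) = O(n^3) = O(n^3)

For T(n) = 18T(n/4) + O(n^3): log_4(18) = 2.0850. This is Case 3 of the Master Theorem (c > log_b(a), work dominated by root), giving O(n^3).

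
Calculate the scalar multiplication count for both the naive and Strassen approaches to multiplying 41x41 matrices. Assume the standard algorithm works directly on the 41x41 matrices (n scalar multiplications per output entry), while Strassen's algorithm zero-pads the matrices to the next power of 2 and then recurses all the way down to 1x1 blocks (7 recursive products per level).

Matrix multiplication for 41x41 matrices:

Strassen's algorithm requires power-of-2 dimensions. Pad 41x41 to 64x64 (next power of 2).

Standard algorithm: 41^3 = 68921 multiplications
Strassen's algorithm: 7^(log2(64)) = 7^6 = 117649 multiplications
Difference: 68921 - 117649 = -48728 (Strassen uses MORE here due to padding overhead — for small or just-over-power-of-2 n, padding can outweigh the per-level savings)

Standard: 68921 multiplications (41^3). Strassen: 117649 multiplications (7^6, after padding to 64x64). Strassen reduces 8 recursive multiplications to 7 at each level.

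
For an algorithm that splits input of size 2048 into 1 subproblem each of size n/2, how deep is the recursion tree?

For divide and conquer with division factor 2:

Problem sizes at each level:
Level 0: 2048
Level 1: 1024
Level 2: 512
Level 3: 256
Level 4: 128
Level 5: 64
Level 6: 32
Level 7: 16
Level 8: 8
Level 9: 4
Level 10: 2
Level 11: 1

The root is level 0 and the size-1 base case is level 11 (the tree spans levels 0 through 11, i.e. 12 levels counting the root), so the depth is the number of divisions: log_2(2048) = 11

The recursion tree depth is log_2(2048) = 11. At each level, the problem size is divided by 2, so it takes 11 divisions to reduce to a base case of size 1. The algorithm makes 1 recursive call at each level.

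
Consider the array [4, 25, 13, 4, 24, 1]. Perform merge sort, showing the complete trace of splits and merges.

Merge sort trace:

Split: [4, 25, 13, 4, 24, 1] -> [4, 25, 13] and [4, 24, 1]
  Split: [4, 25, 13] -> [4] and [25, 13]
    Split: [25, 13] -> [25] and [13]
    Merge: [25] + [13] -> [13, 25]
  Merge: [4] + [13, 25] -> [4, 13, 25]
  Split: [4, 24, 1] -> [4] and [24, 1]
    Split: [24, 1] -> [24] and [1]
    Merge: [24] + [1] -> [1, 24]
  Merge: [4] + [1, 24] -> [1, 4, 24]
Merge: [4, 13, 25] + [1, 4, 24] -> [1, 4, 4, 13, 24, 25]

Final sorted array: [1, 4, 4, 13, 24, 25]

The merge sort proceeds by recursively splitting the array and merging sorted halves.
After all merges, the sorted array is [1, 4, 4, 13, 24, 25].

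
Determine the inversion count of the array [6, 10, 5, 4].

Finding inversions in [6, 10, 5, 4]:

(0, 2): arr[0]=6 > arr[2]=5
(0, 3): arr[0]=6 > arr[3]=4
(1, 2): arr[1]=10 > arr[2]=5
(1, 3): arr[1]=10 > arr[3]=4
(2, 3): arr[2]=5 > arr[3]=4

Total inversions: 5

The array has 5 inversion(s): (0,2), (0,3), (1,2), (1,3), (2,3). Each pair (i,j) satisfies i < j and arr[i] > arr[j].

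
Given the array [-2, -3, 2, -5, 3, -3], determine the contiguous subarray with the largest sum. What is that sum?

Using Kadane's algorithm on [-2, -3, 2, -5, 3, -3]:

Scanning through the array:
Position 1 (value -3): max_ending_here = -3, max_so_far = -2
Position 2 (value 2): max_ending_here = 2, max_so_far = 2
Position 3 (value -5): max_ending_here = -3, max_so_far = 2
Position 4 (value 3): max_ending_here = 3, max_so_far = 3
Position 5 (value -3): max_ending_here = 0, max_so_far = 3

Maximum subarray: [3]
Maximum sum: 3

The maximum subarray is [3] with sum 3. This subarray runs from index 4 to index 4.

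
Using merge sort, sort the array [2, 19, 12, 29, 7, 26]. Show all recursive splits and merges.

Merge sort trace:

Split: [2, 19, 12, 29, 7, 26] -> [2, 19, 12] and [29, 7, 26]
  Split: [2, 19, 12] -> [2] and [19, 12]
    Split: [19, 12] -> [19] and [12]
    Merge: [19] + [12] -> [12, 19]
  Merge: [2] + [12, 19] -> [2, 12, 19]
  Split: [29, 7, 26] -> [29] and [7, 26]
    Split: [7, 26] -> [7] and [26]
    Merge: [7] + [26] -> [7, 26]
  Merge: [29] + [7, 26] -> [7, 26, 29]
Merge: [2, 12, 19] + [7, 26, 29] -> [2, 7, 12, 19, 26, 29]

Final sorted array: [2, 7, 12, 19, 26, 29]

The merge sort proceeds by recursively splitting the array and merging sorted halves.
After all merges, the sorted array is [2, 7, 12, 19, 26, 29].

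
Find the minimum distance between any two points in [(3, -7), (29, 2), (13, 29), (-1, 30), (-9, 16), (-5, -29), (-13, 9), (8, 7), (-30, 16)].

Computing all pairwise distances among 9 points:

d((3, -7), (29, 2)) = 27.5136
d((3, -7), (13, 29)) = 37.3631
d((3, -7), (-1, 30)) = 37.2156
d((3, -7), (-9, 16)) = 25.9422
d((3, -7), (-5, -29)) = 23.4094
d((3, -7), (-13, 9)) = 22.6274
d((3, -7), (8, 7)) = 14.8661
d((3, -7), (-30, 16)) = 40.2244
d((29, 2), (13, 29)) = 31.3847
d((29, 2), (-1, 30)) = 41.0366
d((29, 2), (-9, 16)) = 40.4969
d((29, 2), (-5, -29)) = 46.0109
d((29, 2), (-13, 9)) = 42.5793
d((29, 2), (8, 7)) = 21.587
d((29, 2), (-30, 16)) = 60.6383
d((13, 29), (-1, 30)) = 14.0357
d((13, 29), (-9, 16)) = 25.5539
d((13, 29), (-5, -29)) = 60.7289
d((13, 29), (-13, 9)) = 32.8024
d((13, 29), (8, 7)) = 22.561
d((13, 29), (-30, 16)) = 44.9222
d((-1, 30), (-9, 16)) = 16.1245
d((-1, 30), (-5, -29)) = 59.1354
d((-1, 30), (-13, 9)) = 24.1868
d((-1, 30), (8, 7)) = 24.6982
d((-1, 30), (-30, 16)) = 32.2025
d((-9, 16), (-5, -29)) = 45.1774
d((-9, 16), (-13, 9)) = 8.0623 <-- minimum
d((-9, 16), (8, 7)) = 19.2354
d((-9, 16), (-30, 16)) = 21.0
d((-5, -29), (-13, 9)) = 38.833
d((-5, -29), (8, 7)) = 38.2753
d((-5, -29), (-30, 16)) = 51.4782
d((-13, 9), (8, 7)) = 21.095
d((-13, 9), (-30, 16)) = 18.3848
d((8, 7), (-30, 16)) = 39.0512

Closest pair: (-9, 16) and (-13, 9) with distance 8.0623

The closest pair is (-9, 16) and (-13, 9) with Euclidean distance 8.0623. For 9 points, brute-force pairwise comparison is shown above. For large n, the divide-and-conquer algorithm (sort by x, recurse on halves, check the dividing strip) achieves O(n log n).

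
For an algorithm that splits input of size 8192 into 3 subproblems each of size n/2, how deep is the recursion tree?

For divide and conquer with division factor 2:

Problem sizes at each level:
Level 0: 8192
Level 1: 4096
Level 2: 2048
Level 3: 1024
Level 4: 512
Level 5: 256
Level 6: 128
Level 7: 64
Level 8: 32
Level 9: 16
Level 10: 8
Level 11: 4
Level 12: 2
Level 13: 1

The root is level 0 and the size-1 base case is level 13 (the tree spans levels 0 through 13, i.e. 14 levels counting the root), so the depth is the number of divisions: log_2(8192) = 13

The recursion tree depth is log_2(8192) = 13. At each level, the problem size is divided by 2, so it takes 13 divisions to reduce to a base case of size 1. The algorithm makes 3 recursive calls at each level.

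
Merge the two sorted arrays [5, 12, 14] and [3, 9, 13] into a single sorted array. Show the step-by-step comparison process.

Merging process:

Compare 5 vs 3: take 3 from right. Merged: [3]
Compare 5 vs 9: take 5 from left. Merged: [3, 5]
Compare 12 vs 9: take 9 from right. Merged: [3, 5, 9]
Compare 12 vs 13: take 12 from left. Merged: [3, 5, 9, 12]
Compare 14 vs 13: take 13 from right. Merged: [3, 5, 9, 12, 13]
Append remaining from left: [14]. Merged: [3, 5, 9, 12, 13, 14]

Final merged array: [3, 5, 9, 12, 13, 14]
Total comparisons: 5

The merged array is [3, 5, 9, 12, 13, 14], requiring 5 comparisons. The merge step runs in O(n) time where n is the total number of elements.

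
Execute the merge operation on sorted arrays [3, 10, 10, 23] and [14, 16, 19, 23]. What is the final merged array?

Merging process:

Compare 3 vs 14: take 3 from left. Merged: [3]
Compare 10 vs 14: take 10 from left. Merged: [3, 10]
Compare 10 vs 14: take 10 from left. Merged: [3, 10, 10]
Compare 23 vs 14: take 14 from right. Merged: [3, 10, 10, 14]
Compare 23 vs 16: take 16 from right. Merged: [3, 10, 10, 14, 16]
Compare 23 vs 19: take 19 from right. Merged: [3, 10, 10, 14, 16, 19]
Compare 23 vs 23: take 23 from left. Merged: [3, 10, 10, 14, 16, 19, 23]
Append remaining from right: [23]. Merged: [3, 10, 10, 14, 16, 19, 23, 23]

Final merged array: [3, 10, 10, 14, 16, 19, 23, 23]
Total comparisons: 7

The merged array is [3, 10, 10, 14, 16, 19, 23, 23], requiring 7 comparisons. The merge step runs in O(n) time where n is the total number of elements.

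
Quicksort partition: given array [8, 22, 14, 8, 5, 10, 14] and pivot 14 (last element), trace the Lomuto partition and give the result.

Lomuto partition with pivot = 14:

Initial array: [8, 22, 14, 8, 5, 10, 14]

arr[0]=8 <= 14: swap with position 0, array becomes [8, 22, 14, 8, 5, 10, 14]
arr[1]=22 > 14: no swap
arr[2]=14 <= 14: swap with position 1, array becomes [8, 14, 22, 8, 5, 10, 14]
arr[3]=8 <= 14: swap with position 2, array becomes [8, 14, 8, 22, 5, 10, 14]
arr[4]=5 <= 14: swap with position 3, array becomes [8, 14, 8, 5, 22, 10, 14]
arr[5]=10 <= 14: swap with position 4, array becomes [8, 14, 8, 5, 10, 22, 14]

Place pivot at position 5: [8, 14, 8, 5, 10, 14, 22]
Pivot position: 5

After partitioning with pivot 14, the array becomes [8, 14, 8, 5, 10, 14, 22]. The pivot is placed at index 5. All elements to the left of the pivot are <= 14, and all elements to the right are > 14.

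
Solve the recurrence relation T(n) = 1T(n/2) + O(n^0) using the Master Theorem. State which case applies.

Master Theorem for T(n) = 1T(n/2) + O(n^0):

a = 1, b = 2, c = 0
log_b(a) = log_2(1) = 0.0000

Case 2: c = 0 = log_2(1) = 0.0000
T(n) = O(n^0 log n) = O(log n)

For T(n) = 1T(n/2) + O(n^0): log_2(1) = 0.0000. This is Case 2 of the Master Theorem (c = log_b(a), equal work at all levels), giving O(log n).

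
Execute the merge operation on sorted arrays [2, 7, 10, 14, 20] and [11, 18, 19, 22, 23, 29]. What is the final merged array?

Merging process:

Compare 2 vs 11: take 2 from left. Merged: [2]
Compare 7 vs 11: take 7 from left. Merged: [2, 7]
Compare 10 vs 11: take 10 from left. Merged: [2, 7, 10]
Compare 14 vs 11: take 11 from right. Merged: [2, 7, 10, 11]
Compare 14 vs 18: take 14 from left. Merged: [2, 7, 10, 11, 14]
Compare 20 vs 18: take 18 from right. Merged: [2, 7, 10, 11, 14, 18]
Compare 20 vs 19: take 19 from right. Merged: [2, 7, 10, 11, 14, 18, 19]
Compare 20 vs 22: take 20 from left. Merged: [2, 7, 10, 11, 14, 18, 19, 20]
Append remaining from right: [22, 23, 29]. Merged: [2, 7, 10, 11, 14, 18, 19, 20, 22, 23, 29]

Final merged array: [2, 7, 10, 11, 14, 18, 19, 20, 22, 23, 29]
Total comparisons: 8

The merged array is [2, 7, 10, 11, 14, 18, 19, 20, 22, 23, 29], requiring 8 comparisons. The merge step runs in O(n) time where n is the total number of elements.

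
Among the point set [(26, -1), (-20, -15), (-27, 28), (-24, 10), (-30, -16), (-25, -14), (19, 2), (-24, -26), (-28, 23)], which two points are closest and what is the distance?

Computing all pairwise distances among 9 points:

d((26, -1), (-20, -15)) = 48.0833
d((26, -1), (-27, 28)) = 60.4152
d((26, -1), (-24, 10)) = 51.1957
d((26, -1), (-30, -16)) = 57.9741
d((26, -1), (-25, -14)) = 52.6308
d((26, -1), (19, 2)) = 7.6158
d((26, -1), (-24, -26)) = 55.9017
d((26, -1), (-28, 23)) = 59.0931
d((-20, -15), (-27, 28)) = 43.566
d((-20, -15), (-24, 10)) = 25.318
d((-20, -15), (-30, -16)) = 10.0499
d((-20, -15), (-25, -14)) = 5.099 <-- minimum
d((-20, -15), (19, 2)) = 42.5441
d((-20, -15), (-24, -26)) = 11.7047
d((-20, -15), (-28, 23)) = 38.833
d((-27, 28), (-24, 10)) = 18.2483
d((-27, 28), (-30, -16)) = 44.1022
d((-27, 28), (-25, -14)) = 42.0476
d((-27, 28), (19, 2)) = 52.8394
d((-27, 28), (-24, -26)) = 54.0833
d((-27, 28), (-28, 23)) = 5.099 <-- minimum
d((-24, 10), (-30, -16)) = 26.6833
d((-24, 10), (-25, -14)) = 24.0208
d((-24, 10), (19, 2)) = 43.7379
d((-24, 10), (-24, -26)) = 36.0
d((-24, 10), (-28, 23)) = 13.6015
d((-30, -16), (-25, -14)) = 5.3852
d((-30, -16), (19, 2)) = 52.2015
d((-30, -16), (-24, -26)) = 11.6619
d((-30, -16), (-28, 23)) = 39.0512
d((-25, -14), (19, 2)) = 46.8188
d((-25, -14), (-24, -26)) = 12.0416
d((-25, -14), (-28, 23)) = 37.1214
d((19, 2), (-24, -26)) = 51.3128
d((19, 2), (-28, 23)) = 51.4782
d((-24, -26), (-28, 23)) = 49.163

Minimum distance: 5.099 (tie among 2 pairs: (-20, -15) and (-25, -14); (-27, 28) and (-28, 23))

The minimum Euclidean distance is 5.099. There is a tie: 2 pairs achieve this minimum — (-20, -15) and (-25, -14); (-27, 28) and (-28, 23). Any of these is a valid closest pair. For 9 points, brute-force pairwise comparison is shown above. For large n, the divide-and-conquer algorithm (sort by x, recurse on halves, check the dividing strip) achieves O(n log n).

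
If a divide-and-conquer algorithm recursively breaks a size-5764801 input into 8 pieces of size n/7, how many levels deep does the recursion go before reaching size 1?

For divide and conquer with division factor 7:

Problem sizes at each level:
Level 0: 5764801
Level 1: 823543
Level 2: 117649
Level 3: 16807
Level 4: 2401
Level 5: 343
Level 6: 49
Level 7: 7
Level 8: 1

The root is level 0 and the size-1 base case is level 8 (the tree spans levels 0 through 8, i.e. 9 levels counting the root), so the depth is the number of divisions: log_7(5764801) = 8

The recursion tree depth is log_7(5764801) = 8. At each level, the problem size is divided by 7, so it takes 8 divisions to reduce to a base case of size 1. The algorithm makes 8 recursive calls at each level.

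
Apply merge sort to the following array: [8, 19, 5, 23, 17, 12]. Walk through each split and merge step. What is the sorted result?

Merge sort trace:

Split: [8, 19, 5, 23, 17, 12] -> [8, 19, 5] and [23, 17, 12]
  Split: [8, 19, 5] -> [8] and [19, 5]
    Split: [19, 5] -> [19] and [5]
    Merge: [19] + [5] -> [5, 19]
  Merge: [8] + [5, 19] -> [5, 8, 19]
  Split: [23, 17, 12] -> [23] and [17, 12]
    Split: [17, 12] -> [17] and [12]
    Merge: [17] + [12] -> [12, 17]
  Merge: [23] + [12, 17] -> [12, 17, 23]
Merge: [5, 8, 19] + [12, 17, 23] -> [5, 8, 12, 17, 19, 23]

Final sorted array: [5, 8, 12, 17, 19, 23]

The merge sort proceeds by recursively splitting the array and merging sorted halves.
After all merges, the sorted array is [5, 8, 12, 17, 19, 23].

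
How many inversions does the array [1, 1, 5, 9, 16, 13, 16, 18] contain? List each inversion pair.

Finding inversions in [1, 1, 5, 9, 16, 13, 16, 18]:

(4, 5): arr[4]=16 > arr[5]=13

Total inversions: 1

The array has 1 inversion(s): (4,5). Each pair (i,j) satisfies i < j and arr[i] > arr[j].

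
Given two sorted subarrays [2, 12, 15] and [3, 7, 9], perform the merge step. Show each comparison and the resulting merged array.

Merging process:

Compare 2 vs 3: take 2 from left. Merged: [2]
Compare 12 vs 3: take 3 from right. Merged: [2, 3]
Compare 12 vs 7: take 7 from right. Merged: [2, 3, 7]
Compare 12 vs 9: take 9 from right. Merged: [2, 3, 7, 9]
Append remaining from left: [12, 15]. Merged: [2, 3, 7, 9, 12, 15]

Final merged array: [2, 3, 7, 9, 12, 15]
Total comparisons: 4

The merged array is [2, 3, 7, 9, 12, 15], requiring 4 comparisons. The merge step runs in O(n) time where n is the total number of elements.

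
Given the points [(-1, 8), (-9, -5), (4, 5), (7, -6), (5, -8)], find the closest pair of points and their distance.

Computing all pairwise distances among 5 points:

d((-1, 8), (-9, -5)) = 15.2643
d((-1, 8), (4, 5)) = 5.831
d((-1, 8), (7, -6)) = 16.1245
d((-1, 8), (5, -8)) = 17.088
d((-9, -5), (4, 5)) = 16.4012
d((-9, -5), (7, -6)) = 16.0312
d((-9, -5), (5, -8)) = 14.3178
d((4, 5), (7, -6)) = 11.4018
d((4, 5), (5, -8)) = 13.0384
d((7, -6), (5, -8)) = 2.8284 <-- minimum

Closest pair: (7, -6) and (5, -8) with distance 2.8284

The closest pair is (7, -6) and (5, -8) with Euclidean distance 2.8284. For 5 points, brute-force pairwise comparison is shown above. For large n, the divide-and-conquer algorithm (sort by x, recurse on halves, check the dividing strip) achieves O(n log n).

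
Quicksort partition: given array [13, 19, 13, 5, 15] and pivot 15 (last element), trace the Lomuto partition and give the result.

Lomuto partition with pivot = 15:

Initial array: [13, 19, 13, 5, 15]

arr[0]=13 <= 15: swap with position 0, array becomes [13, 19, 13, 5, 15]
arr[1]=19 > 15: no swap
arr[2]=13 <= 15: swap with position 1, array becomes [13, 13, 19, 5, 15]
arr[3]=5 <= 15: swap with position 2, array becomes [13, 13, 5, 19, 15]

Place pivot at position 3: [13, 13, 5, 15, 19]
Pivot position: 3

After partitioning with pivot 15, the array becomes [13, 13, 5, 15, 19]. The pivot is placed at index 3. All elements to the left of the pivot are <= 15, and all elements to the right are > 15.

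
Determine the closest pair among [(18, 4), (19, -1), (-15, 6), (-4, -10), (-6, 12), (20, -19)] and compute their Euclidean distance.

Computing all pairwise distances among 6 points:

d((18, 4), (19, -1)) = 5.099 <-- minimum
d((18, 4), (-15, 6)) = 33.0606
d((18, 4), (-4, -10)) = 26.0768
d((18, 4), (-6, 12)) = 25.2982
d((18, 4), (20, -19)) = 23.0868
d((19, -1), (-15, 6)) = 34.7131
d((19, -1), (-4, -10)) = 24.6982
d((19, -1), (-6, 12)) = 28.178
d((19, -1), (20, -19)) = 18.0278
d((-15, 6), (-4, -10)) = 19.4165
d((-15, 6), (-6, 12)) = 10.8167
d((-15, 6), (20, -19)) = 43.0116
d((-4, -10), (-6, 12)) = 22.0907
d((-4, -10), (20, -19)) = 25.632
d((-6, 12), (20, -19)) = 40.4599

Closest pair: (18, 4) and (19, -1) with distance 5.099

The closest pair is (18, 4) and (19, -1) with Euclidean distance 5.099. For 6 points, brute-force pairwise comparison is shown above. For large n, the divide-and-conquer algorithm (sort by x, recurse on halves, check the dividing strip) achieves O(n log n).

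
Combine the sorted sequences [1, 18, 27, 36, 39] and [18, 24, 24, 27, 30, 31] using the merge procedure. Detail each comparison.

Merging process:

Compare 1 vs 18: take 1 from left. Merged: [1]
Compare 18 vs 18: take 18 from left. Merged: [1, 18]
Compare 27 vs 18: take 18 from right. Merged: [1, 18, 18]
Compare 27 vs 24: take 24 from right. Merged: [1, 18, 18, 24]
Compare 27 vs 24: take 24 from right. Merged: [1, 18, 18, 24, 24]
Compare 27 vs 27: take 27 from left. Merged: [1, 18, 18, 24, 24, 27]
Compare 36 vs 27: take 27 from right. Merged: [1, 18, 18, 24, 24, 27, 27]
Compare 36 vs 30: take 30 from right. Merged: [1, 18, 18, 24, 24, 27, 27, 30]
Compare 36 vs 31: take 31 from right. Merged: [1, 18, 18, 24, 24, 27, 27, 30, 31]
Append remaining from left: [36, 39]. Merged: [1, 18, 18, 24, 24, 27, 27, 30, 31, 36, 39]

Final merged array: [1, 18, 18, 24, 24, 27, 27, 30, 31, 36, 39]
Total comparisons: 9

The merged array is [1, 18, 18, 24, 24, 27, 27, 30, 31, 36, 39], requiring 9 comparisons. The merge step runs in O(n) time where n is the total number of elements.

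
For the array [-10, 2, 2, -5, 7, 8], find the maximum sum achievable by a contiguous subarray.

Using Kadane's algorithm on [-10, 2, 2, -5, 7, 8]:

Scanning through the array:
Position 1 (value 2): max_ending_here = 2, max_so_far = 2
Position 2 (value 2): max_ending_here = 4, max_so_far = 4
Position 3 (value -5): max_ending_here = -1, max_so_far = 4
Position 4 (value 7): max_ending_here = 7, max_so_far = 7
Position 5 (value 8): max_ending_here = 15, max_so_far = 15

Maximum subarray: [7, 8]
Maximum sum: 15

The maximum subarray is [7, 8] with sum 15. This subarray runs from index 4 to index 5.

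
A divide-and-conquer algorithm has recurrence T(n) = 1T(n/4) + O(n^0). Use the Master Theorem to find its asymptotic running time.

Master Theorem for T(n) = 1T(n/4) + O(n^0):

a = 1, b = 4, c = 0
log_b(a) = log_4(1) = 0.0000

Case 2: c = 0 = log_4(1) = 0.0000
T(n) = O(n^0 log n) = O(log n)

For T(n) = 1T(n/4) + O(n^0): log_4(1) = 0.0000. This is Case 2 of the Master Theorem (c = log_b(a), equal work at all levels), giving O(log n).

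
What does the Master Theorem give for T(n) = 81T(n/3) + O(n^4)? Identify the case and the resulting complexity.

Master Theorem for T(n) = 81T(n/3) + O(n^4):

a = 81, b = 3, c = 4
log_b(a) = log_3(81) = 4.0000

Case 2: c = 4 = log_3(81) = 4.0000
T(n) = O(n^4 log n) = O(n^4 log n)

For T(n) = 81T(n/3) + O(n^4): log_3(81) = 4.0000. This is Case 2 of the Master Theorem (c = log_b(a), equal work at all levels), giving O(n^4 log n).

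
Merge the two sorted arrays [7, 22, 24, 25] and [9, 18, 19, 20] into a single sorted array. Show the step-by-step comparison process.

Merging process:

Compare 7 vs 9: take 7 from left. Merged: [7]
Compare 22 vs 9: take 9 from right. Merged: [7, 9]
Compare 22 vs 18: take 18 from right. Merged: [7, 9, 18]
Compare 22 vs 19: take 19 from right. Merged: [7, 9, 18, 19]
Compare 22 vs 20: take 20 from right. Merged: [7, 9, 18, 19, 20]
Append remaining from left: [22, 24, 25]. Merged: [7, 9, 18, 19, 20, 22, 24, 25]

Final merged array: [7, 9, 18, 19, 20, 22, 24, 25]
Total comparisons: 5

The merged array is [7, 9, 18, 19, 20, 22, 24, 25], requiring 5 comparisons. The merge step runs in O(n) time where n is the total number of elements.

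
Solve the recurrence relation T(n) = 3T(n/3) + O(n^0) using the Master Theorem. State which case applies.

Master Theorem for T(n) = 3T(n/3) + O(n^0):

a = 3, b = 3, c = 0
log_b(a) = log_3(3) = 1.0000

Case 1: c = 0 < log_3(3) = 1.0000
T(n) = O(n^(log_3 3)) = O(n)

For T(n) = 3T(n/3) + O(n^0): log_3(3) = 1.0000. This is Case 1 of the Master Theorem (c < log_b(a), work dominated by leaves), giving O(n).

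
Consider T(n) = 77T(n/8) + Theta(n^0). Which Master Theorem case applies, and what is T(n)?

Master Theorem for T(n) = 77T(n/8) + O(n^0):

a = 77, b = 8, c = 0
log_b(a) = log_8(77) = 2.0889

Case 1: c = 0 < log_8(77) = 2.0889
T(n) = O(n^(log_8 77))

For T(n) = 77T(n/8) + O(n^0): log_8(77) = 2.0889. This is Case 1 of the Master Theorem (c < log_b(a), work dominated by leaves), giving O(n^(log_8 77)).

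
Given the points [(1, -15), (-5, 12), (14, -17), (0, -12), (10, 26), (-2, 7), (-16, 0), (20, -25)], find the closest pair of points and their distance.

Computing all pairwise distances among 8 points:

d((1, -15), (-5, 12)) = 27.6586
d((1, -15), (14, -17)) = 13.1529
d((1, -15), (0, -12)) = 3.1623 <-- minimum
d((1, -15), (10, 26)) = 41.9762
d((1, -15), (-2, 7)) = 22.2036
d((1, -15), (-16, 0)) = 22.6716
d((1, -15), (20, -25)) = 21.4709
d((-5, 12), (14, -17)) = 34.6699
d((-5, 12), (0, -12)) = 24.5153
d((-5, 12), (10, 26)) = 20.5183
d((-5, 12), (-2, 7)) = 5.831
d((-5, 12), (-16, 0)) = 16.2788
d((-5, 12), (20, -25)) = 44.6542
d((14, -17), (0, -12)) = 14.8661
d((14, -17), (10, 26)) = 43.1856
d((14, -17), (-2, 7)) = 28.8444
d((14, -17), (-16, 0)) = 34.4819
d((14, -17), (20, -25)) = 10.0
d((0, -12), (10, 26)) = 39.2938
d((0, -12), (-2, 7)) = 19.105
d((0, -12), (-16, 0)) = 20.0
d((0, -12), (20, -25)) = 23.8537
d((10, 26), (-2, 7)) = 22.4722
d((10, 26), (-16, 0)) = 36.7696
d((10, 26), (20, -25)) = 51.9711
d((-2, 7), (-16, 0)) = 15.6525
d((-2, 7), (20, -25)) = 38.833
d((-16, 0), (20, -25)) = 43.8292

Closest pair: (1, -15) and (0, -12) with distance 3.1623

The closest pair is (1, -15) and (0, -12) with Euclidean distance 3.1623. For 8 points, brute-force pairwise comparison is shown above. For large n, the divide-and-conquer algorithm (sort by x, recurse on halves, check the dividing strip) achieves O(n log n).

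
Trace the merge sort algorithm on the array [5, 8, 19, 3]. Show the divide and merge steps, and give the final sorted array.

Merge sort trace:

Split: [5, 8, 19, 3] -> [5, 8] and [19, 3]
  Split: [5, 8] -> [5] and [8]
  Merge: [5] + [8] -> [5, 8]
  Split: [19, 3] -> [19] and [3]
  Merge: [19] + [3] -> [3, 19]
Merge: [5, 8] + [3, 19] -> [3, 5, 8, 19]

Final sorted array: [3, 5, 8, 19]

The merge sort proceeds by recursively splitting the array and merging sorted halves.
After all merges, the sorted array is [3, 5, 8, 19].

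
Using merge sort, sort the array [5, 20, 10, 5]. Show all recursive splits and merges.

Merge sort trace:

Split: [5, 20, 10, 5] -> [5, 20] and [10, 5]
  Split: [5, 20] -> [5] and [20]
  Merge: [5] + [20] -> [5, 20]
  Split: [10, 5] -> [10] and [5]
  Merge: [10] + [5] -> [5, 10]
Merge: [5, 20] + [5, 10] -> [5, 5, 10, 20]

Final sorted array: [5, 5, 10, 20]

The merge sort proceeds by recursively splitting the array and merging sorted halves.
After all merges, the sorted array is [5, 5, 10, 20].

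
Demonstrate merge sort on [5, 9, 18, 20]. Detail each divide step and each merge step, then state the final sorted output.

Merge sort trace:

Split: [5, 9, 18, 20] -> [5, 9] and [18, 20]
  Split: [5, 9] -> [5] and [9]
  Merge: [5] + [9] -> [5, 9]
  Split: [18, 20] -> [18] and [20]
  Merge: [18] + [20] -> [18, 20]
Merge: [5, 9] + [18, 20] -> [5, 9, 18, 20]

Final sorted array: [5, 9, 18, 20]

The merge sort proceeds by recursively splitting the array and merging sorted halves.
After all merges, the sorted array is [5, 9, 18, 20].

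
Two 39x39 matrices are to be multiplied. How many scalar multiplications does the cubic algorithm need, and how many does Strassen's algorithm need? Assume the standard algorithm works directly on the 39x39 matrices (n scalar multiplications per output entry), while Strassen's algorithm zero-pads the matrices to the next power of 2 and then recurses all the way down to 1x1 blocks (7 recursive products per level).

Matrix multiplication for 39x39 matrices:

Strassen's algorithm requires power-of-2 dimensions. Pad 39x39 to 64x64 (next power of 2).

Standard algorithm: 39^3 = 59319 multiplications
Strassen's algorithm: 7^(log2(64)) = 7^6 = 117649 multiplications
Difference: 59319 - 117649 = -58330 (Strassen uses MORE here due to padding overhead — for small or just-over-power-of-2 n, padding can outweigh the per-level savings)

Standard: 59319 multiplications (39^3). Strassen: 117649 multiplications (7^6, after padding to 64x64). Strassen reduces 8 recursive multiplications to 7 at each level.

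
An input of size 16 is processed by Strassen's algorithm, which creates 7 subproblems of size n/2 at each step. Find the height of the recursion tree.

For divide and conquer with division factor 2:

Problem sizes at each level:
Level 0: 16
Level 1: 8
Level 2: 4
Level 3: 2
Level 4: 1

The root is level 0 and the size-1 base case is level 4 (the tree spans levels 0 through 4, i.e. 5 levels counting the root), so the depth is the number of divisions: log_2(16) = 4

The recursion tree depth is log_2(16) = 4. At each level, the problem size is divided by 2, so it takes 4 divisions to reduce to a base case of size 1. The algorithm makes 7 recursive calls at each level.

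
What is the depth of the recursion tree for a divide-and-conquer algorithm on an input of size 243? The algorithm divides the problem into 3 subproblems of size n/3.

For divide and conquer with division factor 3:

Problem sizes at each level:
Level 0: 243
Level 1: 81
Level 2: 27
Level 3: 9
Level 4: 3
Level 5: 1

The root is level 0 and the size-1 base case is level 5 (the tree spans levels 0 through 5, i.e. 6 levels counting the root), so the depth is the number of divisions: log_3(243) = 5

The recursion tree depth is log_3(243) = 5. At each level, the problem size is divided by 3, so it takes 5 divisions to reduce to a base case of size 1. The algorithm makes 3 recursive calls at each level.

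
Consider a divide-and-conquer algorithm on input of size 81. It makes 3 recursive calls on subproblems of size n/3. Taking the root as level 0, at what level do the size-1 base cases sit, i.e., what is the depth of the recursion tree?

For divide and conquer with division factor 3:

Problem sizes at each level:
Level 0: 81
Level 1: 27
Level 2: 9
Level 3: 3
Level 4: 1

The root is level 0 and the size-1 base case is level 4 (the tree spans levels 0 through 4, i.e. 5 levels counting the root), so the depth is the number of divisions: log_3(81) = 4

The recursion tree depth is log_3(81) = 4. At each level, the problem size is divided by 3, so it takes 4 divisions to reduce to a base case of size 1. The algorithm makes 3 recursive calls at each level.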